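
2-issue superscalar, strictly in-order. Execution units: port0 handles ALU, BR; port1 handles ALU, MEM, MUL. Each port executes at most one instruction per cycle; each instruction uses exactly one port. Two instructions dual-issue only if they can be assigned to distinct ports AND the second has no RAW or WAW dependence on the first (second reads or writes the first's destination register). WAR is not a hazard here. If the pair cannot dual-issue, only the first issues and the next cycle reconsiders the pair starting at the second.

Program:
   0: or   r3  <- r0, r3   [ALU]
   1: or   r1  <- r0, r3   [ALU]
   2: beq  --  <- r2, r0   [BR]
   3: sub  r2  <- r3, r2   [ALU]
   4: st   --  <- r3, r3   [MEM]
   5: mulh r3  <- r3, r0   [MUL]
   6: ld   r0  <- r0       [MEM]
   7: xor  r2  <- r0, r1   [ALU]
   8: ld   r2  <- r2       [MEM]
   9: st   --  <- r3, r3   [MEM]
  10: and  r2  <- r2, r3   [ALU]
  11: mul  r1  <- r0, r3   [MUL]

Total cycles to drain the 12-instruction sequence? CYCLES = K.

c0: i0 or.ALU  RAW r3
c1: i1,i2 or.ALU;beq.BR  2-wide
c2: i3,i4 sub.ALU;st.MEM  2-wide
c3: i5 mulh.MUL  no-port MUL/MEM
c4: i6 ld.MEM  RAW r0
c5: i7 xor.ALU  RAW+WAW r2
c6: i8 ld.MEM  no-port MEM/MEM
c7: i9,i10 st.MEM;and.ALU  2-wide
c8: i11 mul.MUL  tail

CYCLES = 9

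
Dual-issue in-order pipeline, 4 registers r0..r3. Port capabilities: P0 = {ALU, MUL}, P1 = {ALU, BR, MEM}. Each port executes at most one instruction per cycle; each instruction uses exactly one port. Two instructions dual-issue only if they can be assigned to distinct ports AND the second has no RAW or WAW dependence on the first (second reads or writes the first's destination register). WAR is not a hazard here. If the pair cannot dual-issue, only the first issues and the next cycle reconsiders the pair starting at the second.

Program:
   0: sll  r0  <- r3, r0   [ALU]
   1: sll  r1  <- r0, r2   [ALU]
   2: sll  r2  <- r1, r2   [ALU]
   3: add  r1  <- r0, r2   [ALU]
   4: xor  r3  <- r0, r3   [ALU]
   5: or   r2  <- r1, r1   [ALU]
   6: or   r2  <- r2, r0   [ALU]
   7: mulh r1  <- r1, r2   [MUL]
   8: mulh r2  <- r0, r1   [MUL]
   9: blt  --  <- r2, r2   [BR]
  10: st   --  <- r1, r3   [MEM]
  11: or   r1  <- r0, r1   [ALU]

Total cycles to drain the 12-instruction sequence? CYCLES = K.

CYCLES = 10

#0 head=0: sll i0 RAW r0
#1 head=1: sll i1 RAW r1
#2 head=2: sll i2 RAW r2
#3 head=3: add+xor i3&i4 pair
#4 head=5: or i5 RAW+WAW r2
#5 head=6: or i6 RAW r2
#6 head=7: mulh i7 no-port MUL/MUL
#7 head=8: mulh i8 RAW r2
#8 head=9: blt i9 no-port BR/MEM
#9 head=10: st+or i10&i11 pair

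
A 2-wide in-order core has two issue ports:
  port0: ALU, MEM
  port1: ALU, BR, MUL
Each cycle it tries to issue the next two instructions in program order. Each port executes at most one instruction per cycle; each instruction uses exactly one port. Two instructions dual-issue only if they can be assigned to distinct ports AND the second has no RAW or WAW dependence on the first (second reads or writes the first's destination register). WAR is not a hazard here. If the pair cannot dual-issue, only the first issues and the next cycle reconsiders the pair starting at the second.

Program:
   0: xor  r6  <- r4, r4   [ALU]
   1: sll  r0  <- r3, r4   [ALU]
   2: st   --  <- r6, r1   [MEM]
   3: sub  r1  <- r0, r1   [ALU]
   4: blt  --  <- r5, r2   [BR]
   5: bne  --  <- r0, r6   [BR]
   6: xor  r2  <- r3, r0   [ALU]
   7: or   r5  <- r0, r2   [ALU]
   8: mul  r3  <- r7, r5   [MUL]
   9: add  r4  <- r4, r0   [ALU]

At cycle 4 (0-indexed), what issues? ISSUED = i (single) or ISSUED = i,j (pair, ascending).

ISSUED = 7

c0: i0/i1 xor.ALU/sll.ALU  2-wide
c1: i2/i3 st.MEM/sub.ALU  2-wide
c2: i4 blt.BR  no-port BR/BR
c3: i5/i6 bne.BR/xor.ALU  2-wide
c4: i7 or.ALU  RAW r5
c5: i8/i9 mul.MUL/add.ALU  2-wide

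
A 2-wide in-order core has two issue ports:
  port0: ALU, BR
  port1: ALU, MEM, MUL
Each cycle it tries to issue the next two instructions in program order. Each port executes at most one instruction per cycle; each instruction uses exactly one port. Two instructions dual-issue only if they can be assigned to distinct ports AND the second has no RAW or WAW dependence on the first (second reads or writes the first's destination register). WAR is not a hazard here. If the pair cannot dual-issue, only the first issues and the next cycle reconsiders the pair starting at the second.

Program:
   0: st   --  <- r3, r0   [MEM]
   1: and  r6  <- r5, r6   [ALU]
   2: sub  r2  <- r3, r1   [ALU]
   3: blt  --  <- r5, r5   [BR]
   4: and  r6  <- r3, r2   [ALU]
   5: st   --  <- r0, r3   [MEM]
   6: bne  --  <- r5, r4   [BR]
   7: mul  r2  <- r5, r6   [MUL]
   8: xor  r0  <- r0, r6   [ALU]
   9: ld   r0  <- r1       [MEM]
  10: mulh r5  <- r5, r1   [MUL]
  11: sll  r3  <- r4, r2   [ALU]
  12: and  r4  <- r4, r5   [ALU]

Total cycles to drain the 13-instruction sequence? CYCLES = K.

[0] i0+i1  st.MEM+and.ALU  -- dual
[1] i2+i3  sub.ALU+blt.BR  -- dual
[2] i4+i5  and.ALU+st.MEM  -- dual
[3] i6+i7  bne.BR+mul.MUL  -- dual
[4] i8  xor.ALU  -- WAW r0
[5] i9  ld.MEM  -- no-port MEM/MUL
[6] i10+i11  mulh.MUL+sll.ALU  -- dual
[7] i12  and.ALU  -- tail

CYCLES = 8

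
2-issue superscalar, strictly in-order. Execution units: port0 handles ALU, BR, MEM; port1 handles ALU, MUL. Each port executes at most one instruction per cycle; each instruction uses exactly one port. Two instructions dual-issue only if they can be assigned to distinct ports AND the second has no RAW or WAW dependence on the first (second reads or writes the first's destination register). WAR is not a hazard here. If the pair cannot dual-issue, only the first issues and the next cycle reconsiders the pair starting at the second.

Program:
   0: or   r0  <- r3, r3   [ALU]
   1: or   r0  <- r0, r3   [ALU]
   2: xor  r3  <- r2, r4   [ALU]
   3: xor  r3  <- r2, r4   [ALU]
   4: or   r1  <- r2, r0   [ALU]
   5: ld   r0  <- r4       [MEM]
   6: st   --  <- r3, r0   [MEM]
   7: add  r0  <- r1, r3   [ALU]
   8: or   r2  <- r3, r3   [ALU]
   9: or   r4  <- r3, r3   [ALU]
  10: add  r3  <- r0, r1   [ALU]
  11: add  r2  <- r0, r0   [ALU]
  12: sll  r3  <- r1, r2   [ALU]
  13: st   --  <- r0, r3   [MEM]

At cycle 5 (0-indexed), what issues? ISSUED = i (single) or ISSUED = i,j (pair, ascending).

ISSUED = 8,9

0. or.ALU @i0  | RAW+WAW r0
1. or.ALU/xor.ALU @i1/i2  | dual
2. xor.ALU/or.ALU @i3/i4  | dual
3. ld.MEM @i5  | no-port MEM/MEM
4. st.MEM/add.ALU @i6/i7  | dual
5. or.ALU/or.ALU @i8/i9  | dual
6. add.ALU/add.ALU @i10/i11  | dual
7. sll.ALU @i12  | RAW r3
8. st.MEM @i13  | tail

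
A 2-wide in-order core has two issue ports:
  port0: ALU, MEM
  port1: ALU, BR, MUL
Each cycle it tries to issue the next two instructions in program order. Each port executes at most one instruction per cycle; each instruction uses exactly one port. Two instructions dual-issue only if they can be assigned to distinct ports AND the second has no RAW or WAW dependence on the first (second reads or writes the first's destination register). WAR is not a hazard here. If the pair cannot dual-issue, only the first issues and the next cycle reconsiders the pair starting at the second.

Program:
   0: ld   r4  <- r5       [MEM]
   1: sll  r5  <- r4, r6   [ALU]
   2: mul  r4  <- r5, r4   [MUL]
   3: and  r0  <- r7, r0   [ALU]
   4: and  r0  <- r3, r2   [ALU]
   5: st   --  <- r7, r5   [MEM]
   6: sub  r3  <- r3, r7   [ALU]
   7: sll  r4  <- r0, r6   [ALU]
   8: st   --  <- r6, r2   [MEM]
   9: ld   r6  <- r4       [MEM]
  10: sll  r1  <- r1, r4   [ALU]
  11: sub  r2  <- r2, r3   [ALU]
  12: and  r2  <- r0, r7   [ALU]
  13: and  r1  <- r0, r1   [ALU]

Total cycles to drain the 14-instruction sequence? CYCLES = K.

CYCLES = 9

#0 head=0: ld.MEM i0 RAW r4
#1 head=1: sll.ALU i1 RAW r5
#2 head=2: mul.MUL/and.ALU i2+i3 2-wide
#3 head=4: and.ALU/st.MEM i4+i5 2-wide
#4 head=6: sub.ALU/sll.ALU i6+i7 2-wide
#5 head=8: st.MEM i8 no-port MEM/MEM
#6 head=9: ld.MEM/sll.ALU i9+i10 2-wide
#7 head=11: sub.ALU i11 WAW r2
#8 head=12: and.ALU/and.ALU i12+i13 2-wide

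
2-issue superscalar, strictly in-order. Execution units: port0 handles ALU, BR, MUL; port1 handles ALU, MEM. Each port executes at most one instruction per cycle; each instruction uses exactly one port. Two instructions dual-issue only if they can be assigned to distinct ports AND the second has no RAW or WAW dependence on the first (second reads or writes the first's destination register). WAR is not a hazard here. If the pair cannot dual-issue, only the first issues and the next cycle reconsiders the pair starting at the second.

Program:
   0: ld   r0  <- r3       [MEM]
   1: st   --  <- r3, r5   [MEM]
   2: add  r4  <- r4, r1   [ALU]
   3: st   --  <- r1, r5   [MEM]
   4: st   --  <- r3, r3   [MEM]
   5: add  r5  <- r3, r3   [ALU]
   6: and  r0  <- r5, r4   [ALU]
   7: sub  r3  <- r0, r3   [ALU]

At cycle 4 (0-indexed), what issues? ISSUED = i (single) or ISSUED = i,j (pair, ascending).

c0: i0 ld.MEM  no-port MEM/MEM
c1: i1/i2 st.MEM;add.ALU  pair
c2: i3 st.MEM  no-port MEM/MEM
c3: i4/i5 st.MEM;add.ALU  pair
c4: i6 and.ALU  RAW r0
c5: i7 sub.ALU  tail

ISSUED = 6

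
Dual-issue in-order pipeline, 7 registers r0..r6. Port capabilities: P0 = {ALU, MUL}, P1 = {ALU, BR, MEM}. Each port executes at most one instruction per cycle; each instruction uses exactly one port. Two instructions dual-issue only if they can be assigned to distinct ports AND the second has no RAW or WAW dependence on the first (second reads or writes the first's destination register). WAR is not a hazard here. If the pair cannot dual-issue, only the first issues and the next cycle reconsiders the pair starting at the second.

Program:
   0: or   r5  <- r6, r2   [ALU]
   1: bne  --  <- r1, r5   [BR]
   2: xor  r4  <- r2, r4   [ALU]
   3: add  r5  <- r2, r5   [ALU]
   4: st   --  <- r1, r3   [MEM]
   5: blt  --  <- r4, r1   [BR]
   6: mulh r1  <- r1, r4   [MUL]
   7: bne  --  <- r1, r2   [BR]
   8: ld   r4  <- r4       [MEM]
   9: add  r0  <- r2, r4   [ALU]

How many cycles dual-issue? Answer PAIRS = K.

PAIRS = 3

0. or @i0  | RAW r5
1. bne;xor @i1&i2  | 2-wide
2. add;st @i3&i4  | 2-wide
3. blt;mulh @i5&i6  | 2-wide
4. bne @i7  | no-port BR/MEM
5. ld @i8  | RAW r4
6. add @i9  | tail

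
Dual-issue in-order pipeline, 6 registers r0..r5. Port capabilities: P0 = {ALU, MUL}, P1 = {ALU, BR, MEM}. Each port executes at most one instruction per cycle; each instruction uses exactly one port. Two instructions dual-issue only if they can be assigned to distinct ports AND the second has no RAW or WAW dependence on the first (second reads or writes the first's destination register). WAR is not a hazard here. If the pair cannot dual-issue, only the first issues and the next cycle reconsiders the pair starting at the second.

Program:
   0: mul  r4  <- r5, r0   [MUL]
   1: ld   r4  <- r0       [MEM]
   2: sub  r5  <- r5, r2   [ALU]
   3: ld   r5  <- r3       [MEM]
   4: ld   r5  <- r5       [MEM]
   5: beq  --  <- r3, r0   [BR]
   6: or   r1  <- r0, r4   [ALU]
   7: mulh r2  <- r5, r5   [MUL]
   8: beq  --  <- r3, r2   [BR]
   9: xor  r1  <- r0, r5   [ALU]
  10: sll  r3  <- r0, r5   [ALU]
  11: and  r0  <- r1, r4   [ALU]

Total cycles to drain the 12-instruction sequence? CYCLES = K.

#0 head=0: mul i0 WAW r4
#1 head=1: ld;sub i1,i2 2-wide
#2 head=3: ld i3 no-port MEM/MEM
#3 head=4: ld i4 no-port MEM/BR
#4 head=5: beq;or i5,i6 2-wide
#5 head=7: mulh i7 RAW r2
#6 head=8: beq;xor i8,i9 2-wide
#7 head=10: sll;and i10,i11 2-wide

CYCLES = 8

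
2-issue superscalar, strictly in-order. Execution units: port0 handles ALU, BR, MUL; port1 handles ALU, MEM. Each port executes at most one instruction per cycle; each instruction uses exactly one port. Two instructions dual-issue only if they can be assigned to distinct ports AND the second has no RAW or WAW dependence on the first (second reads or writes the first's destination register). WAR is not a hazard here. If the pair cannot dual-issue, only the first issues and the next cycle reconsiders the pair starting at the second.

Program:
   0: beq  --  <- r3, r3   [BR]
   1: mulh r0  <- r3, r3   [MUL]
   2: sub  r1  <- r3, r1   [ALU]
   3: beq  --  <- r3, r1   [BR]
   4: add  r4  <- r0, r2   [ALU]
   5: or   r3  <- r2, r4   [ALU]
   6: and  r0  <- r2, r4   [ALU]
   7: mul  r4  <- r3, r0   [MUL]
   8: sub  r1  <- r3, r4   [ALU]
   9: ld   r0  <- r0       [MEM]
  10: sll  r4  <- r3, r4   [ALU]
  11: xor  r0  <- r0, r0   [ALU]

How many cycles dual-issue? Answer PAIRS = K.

PAIRS = 5

#0 head=0: beq.BR i0 no-port BR/MUL
#1 head=1: mulh.MUL+sub.ALU i1&i2 dual
#2 head=3: beq.BR+add.ALU i3&i4 dual
#3 head=5: or.ALU+and.ALU i5&i6 dual
#4 head=7: mul.MUL i7 RAW r4
#5 head=8: sub.ALU+ld.MEM i8&i9 dual
#6 head=10: sll.ALU+xor.ALU i10&i11 dual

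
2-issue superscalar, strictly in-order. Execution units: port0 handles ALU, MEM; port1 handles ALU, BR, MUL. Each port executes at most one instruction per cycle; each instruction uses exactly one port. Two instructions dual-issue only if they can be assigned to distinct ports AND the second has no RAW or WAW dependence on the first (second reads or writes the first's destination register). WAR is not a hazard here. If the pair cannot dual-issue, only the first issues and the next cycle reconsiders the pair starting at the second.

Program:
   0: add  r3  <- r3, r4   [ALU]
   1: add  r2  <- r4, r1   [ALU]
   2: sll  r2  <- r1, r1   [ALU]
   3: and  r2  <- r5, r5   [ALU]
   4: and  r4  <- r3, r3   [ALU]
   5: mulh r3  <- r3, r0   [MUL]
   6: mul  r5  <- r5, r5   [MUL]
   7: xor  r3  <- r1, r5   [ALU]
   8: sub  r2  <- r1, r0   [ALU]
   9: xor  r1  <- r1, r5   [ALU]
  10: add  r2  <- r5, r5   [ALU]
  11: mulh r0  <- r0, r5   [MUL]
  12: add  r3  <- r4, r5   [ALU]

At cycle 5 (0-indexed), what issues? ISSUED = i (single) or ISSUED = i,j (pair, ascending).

ISSUED = 7,8

t=0 i0,i1:add.ALU;add.ALU ; pair
t=1 i2:sll.ALU ; WAW r2
t=2 i3,i4:and.ALU;and.ALU ; pair
t=3 i5:mulh.MUL ; no-port MUL/MUL
t=4 i6:mul.MUL ; RAW r5
t=5 i7,i8:xor.ALU;sub.ALU ; pair
t=6 i9,i10:xor.ALU;add.ALU ; pair
t=7 i11,i12:mulh.MUL;add.ALU ; pair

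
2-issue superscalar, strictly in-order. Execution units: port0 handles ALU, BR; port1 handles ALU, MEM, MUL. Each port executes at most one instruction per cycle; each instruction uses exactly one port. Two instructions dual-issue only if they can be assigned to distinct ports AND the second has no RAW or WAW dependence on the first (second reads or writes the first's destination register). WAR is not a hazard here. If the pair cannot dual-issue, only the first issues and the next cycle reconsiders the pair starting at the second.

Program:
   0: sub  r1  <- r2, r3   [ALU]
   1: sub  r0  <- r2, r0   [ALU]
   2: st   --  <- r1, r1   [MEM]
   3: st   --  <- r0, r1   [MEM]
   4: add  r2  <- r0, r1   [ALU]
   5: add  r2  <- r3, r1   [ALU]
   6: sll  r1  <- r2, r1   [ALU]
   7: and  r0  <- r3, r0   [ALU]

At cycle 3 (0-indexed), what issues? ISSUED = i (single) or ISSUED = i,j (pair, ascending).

ISSUED = 5

[0] i0/i1  sub.ALU sub.ALU  -- dual
[1] i2  st.MEM  -- no-port MEM/MEM
[2] i3/i4  st.MEM add.ALU  -- dual
[3] i5  add.ALU  -- RAW r2
[4] i6/i7  sll.ALU and.ALU  -- dual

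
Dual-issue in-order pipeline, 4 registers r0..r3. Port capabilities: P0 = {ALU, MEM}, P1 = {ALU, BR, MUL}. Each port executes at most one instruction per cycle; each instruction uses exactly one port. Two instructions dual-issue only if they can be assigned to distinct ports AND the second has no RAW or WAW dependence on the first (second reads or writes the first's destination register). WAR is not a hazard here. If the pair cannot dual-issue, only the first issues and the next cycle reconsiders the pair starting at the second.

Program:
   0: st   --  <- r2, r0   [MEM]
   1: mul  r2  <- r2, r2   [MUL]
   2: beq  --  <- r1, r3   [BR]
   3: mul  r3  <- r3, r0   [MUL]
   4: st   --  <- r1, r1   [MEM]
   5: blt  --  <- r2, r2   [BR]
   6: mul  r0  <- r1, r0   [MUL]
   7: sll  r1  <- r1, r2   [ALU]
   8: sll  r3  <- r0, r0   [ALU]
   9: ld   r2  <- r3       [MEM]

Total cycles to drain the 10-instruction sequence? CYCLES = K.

CYCLES = 7

t=0 i0+i1:st.MEM/mul.MUL ; pair
t=1 i2:beq.BR ; no-port BR/MUL
t=2 i3+i4:mul.MUL/st.MEM ; pair
t=3 i5:blt.BR ; no-port BR/MUL
t=4 i6+i7:mul.MUL/sll.ALU ; pair
t=5 i8:sll.ALU ; RAW r3
t=6 i9:ld.MEM ; tail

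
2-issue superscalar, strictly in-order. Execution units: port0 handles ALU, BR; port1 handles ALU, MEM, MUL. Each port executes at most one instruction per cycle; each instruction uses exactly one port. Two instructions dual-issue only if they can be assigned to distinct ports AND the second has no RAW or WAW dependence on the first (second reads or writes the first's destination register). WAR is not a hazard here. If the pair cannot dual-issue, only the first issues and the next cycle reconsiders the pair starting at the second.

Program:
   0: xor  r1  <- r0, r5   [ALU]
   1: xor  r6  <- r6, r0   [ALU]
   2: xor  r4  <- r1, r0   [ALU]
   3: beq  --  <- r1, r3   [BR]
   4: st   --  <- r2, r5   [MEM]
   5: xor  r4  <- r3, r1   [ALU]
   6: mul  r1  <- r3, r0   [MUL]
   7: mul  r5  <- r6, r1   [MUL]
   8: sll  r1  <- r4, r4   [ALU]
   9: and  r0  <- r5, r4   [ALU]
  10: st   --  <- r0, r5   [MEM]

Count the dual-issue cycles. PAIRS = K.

PAIRS = 4

  cy0 -> i0,i1 (xor/xor) 2-wide
  cy1 -> i2,i3 (xor/beq) 2-wide
  cy2 -> i4,i5 (st/xor) 2-wide
  cy3 -> i6 (mul) no-port MUL/MUL
  cy4 -> i7,i8 (mul/sll) 2-wide
  cy5 -> i9 (and) RAW r0
  cy6 -> i10 (st) tail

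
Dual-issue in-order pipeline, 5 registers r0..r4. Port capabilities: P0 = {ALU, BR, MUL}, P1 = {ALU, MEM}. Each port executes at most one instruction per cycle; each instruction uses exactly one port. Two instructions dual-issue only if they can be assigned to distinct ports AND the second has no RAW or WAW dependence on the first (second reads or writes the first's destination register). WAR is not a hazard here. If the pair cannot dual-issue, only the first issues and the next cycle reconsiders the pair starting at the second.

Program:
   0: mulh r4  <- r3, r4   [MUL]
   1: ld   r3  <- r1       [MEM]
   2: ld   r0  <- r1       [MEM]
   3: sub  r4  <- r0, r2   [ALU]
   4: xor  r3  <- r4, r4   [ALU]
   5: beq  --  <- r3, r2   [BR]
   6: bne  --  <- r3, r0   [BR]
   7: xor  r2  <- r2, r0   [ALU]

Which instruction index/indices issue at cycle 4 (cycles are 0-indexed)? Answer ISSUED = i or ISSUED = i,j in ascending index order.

ISSUED = 5

[0] i0,i1  mulh.MUL ld.MEM  -- dual
[1] i2  ld.MEM  -- RAW r0
[2] i3  sub.ALU  -- RAW r4
[3] i4  xor.ALU  -- RAW r3
[4] i5  beq.BR  -- no-port BR/BR
[5] i6,i7  bne.BR xor.ALU  -- dual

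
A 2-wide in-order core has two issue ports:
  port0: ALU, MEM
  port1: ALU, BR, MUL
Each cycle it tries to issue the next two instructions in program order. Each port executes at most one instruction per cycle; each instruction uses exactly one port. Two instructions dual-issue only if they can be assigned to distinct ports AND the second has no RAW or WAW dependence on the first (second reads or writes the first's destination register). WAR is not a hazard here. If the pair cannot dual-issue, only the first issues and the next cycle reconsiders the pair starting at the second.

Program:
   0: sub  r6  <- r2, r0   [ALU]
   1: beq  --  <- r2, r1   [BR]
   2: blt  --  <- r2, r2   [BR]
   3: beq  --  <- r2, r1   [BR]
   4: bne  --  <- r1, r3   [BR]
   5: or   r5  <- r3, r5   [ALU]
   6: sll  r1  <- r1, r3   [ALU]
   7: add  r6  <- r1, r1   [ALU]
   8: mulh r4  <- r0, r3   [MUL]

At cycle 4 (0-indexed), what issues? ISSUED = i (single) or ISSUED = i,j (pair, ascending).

  cy0 -> i0/i1 (sub/beq) dual
  cy1 -> i2 (blt) no-port BR/BR
  cy2 -> i3 (beq) no-port BR/BR
  cy3 -> i4/i5 (bne/or) dual
  cy4 -> i6 (sll) RAW r1
  cy5 -> i7/i8 (add/mulh) dual

ISSUED = 6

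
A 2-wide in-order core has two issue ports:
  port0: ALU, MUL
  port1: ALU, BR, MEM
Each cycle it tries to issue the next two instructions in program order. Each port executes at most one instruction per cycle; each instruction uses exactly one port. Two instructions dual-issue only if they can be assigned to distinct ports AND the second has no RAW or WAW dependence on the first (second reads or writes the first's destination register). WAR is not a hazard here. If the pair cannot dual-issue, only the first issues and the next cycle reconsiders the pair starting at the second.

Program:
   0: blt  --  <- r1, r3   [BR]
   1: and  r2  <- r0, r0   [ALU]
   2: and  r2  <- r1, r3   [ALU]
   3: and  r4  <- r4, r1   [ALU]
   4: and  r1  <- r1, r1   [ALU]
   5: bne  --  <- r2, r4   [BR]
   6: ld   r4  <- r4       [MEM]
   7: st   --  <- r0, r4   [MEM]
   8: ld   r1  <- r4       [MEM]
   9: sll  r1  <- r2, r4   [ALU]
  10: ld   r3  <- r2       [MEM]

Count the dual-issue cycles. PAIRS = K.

[0] i0,i1  blt+and  -- 2-wide
[1] i2,i3  and+and  -- 2-wide
[2] i4,i5  and+bne  -- 2-wide
[3] i6  ld  -- no-port MEM/MEM
[4] i7  st  -- no-port MEM/MEM
[5] i8  ld  -- WAW r1
[6] i9,i10  sll+ld  -- 2-wide

PAIRS = 4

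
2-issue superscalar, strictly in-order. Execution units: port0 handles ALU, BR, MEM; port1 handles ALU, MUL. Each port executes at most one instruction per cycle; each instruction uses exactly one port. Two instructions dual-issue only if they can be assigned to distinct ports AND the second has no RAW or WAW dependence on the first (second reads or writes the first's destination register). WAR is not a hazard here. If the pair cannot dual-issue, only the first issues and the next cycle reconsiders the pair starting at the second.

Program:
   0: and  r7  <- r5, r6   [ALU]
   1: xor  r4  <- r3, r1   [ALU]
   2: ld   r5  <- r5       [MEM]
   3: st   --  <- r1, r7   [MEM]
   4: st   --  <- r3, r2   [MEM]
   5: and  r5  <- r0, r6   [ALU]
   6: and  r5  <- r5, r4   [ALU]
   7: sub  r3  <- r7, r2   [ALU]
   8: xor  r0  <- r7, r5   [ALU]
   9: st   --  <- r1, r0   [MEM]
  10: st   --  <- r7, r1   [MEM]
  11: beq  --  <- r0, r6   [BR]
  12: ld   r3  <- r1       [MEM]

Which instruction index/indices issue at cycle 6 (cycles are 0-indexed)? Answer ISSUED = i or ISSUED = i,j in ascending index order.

c0: i0/i1 and/xor  2-wide
c1: i2 ld  no-port MEM/MEM
c2: i3 st  no-port MEM/MEM
c3: i4/i5 st/and  2-wide
c4: i6/i7 and/sub  2-wide
c5: i8 xor  RAW r0
c6: i9 st  no-port MEM/MEM
c7: i10 st  no-port MEM/BR
c8: i11 beq  no-port BR/MEM
c9: i12 ld  tail

ISSUED = 9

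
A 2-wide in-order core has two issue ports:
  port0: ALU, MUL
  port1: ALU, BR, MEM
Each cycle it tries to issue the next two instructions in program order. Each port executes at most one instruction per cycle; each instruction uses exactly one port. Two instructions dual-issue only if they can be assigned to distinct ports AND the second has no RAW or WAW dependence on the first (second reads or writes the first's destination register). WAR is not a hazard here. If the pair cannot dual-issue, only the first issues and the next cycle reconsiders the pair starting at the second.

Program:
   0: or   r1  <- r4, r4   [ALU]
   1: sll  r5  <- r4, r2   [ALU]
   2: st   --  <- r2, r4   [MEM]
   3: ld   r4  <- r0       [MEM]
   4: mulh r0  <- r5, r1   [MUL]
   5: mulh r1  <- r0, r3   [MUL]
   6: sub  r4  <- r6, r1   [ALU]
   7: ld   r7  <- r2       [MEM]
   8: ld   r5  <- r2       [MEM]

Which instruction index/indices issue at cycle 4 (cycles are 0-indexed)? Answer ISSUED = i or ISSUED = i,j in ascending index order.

ISSUED = 6,7

t=0 i0/i1:or sll ; pair
t=1 i2:st ; no-port MEM/MEM
t=2 i3/i4:ld mulh ; pair
t=3 i5:mulh ; RAW r1
t=4 i6/i7:sub ld ; pair
t=5 i8:ld ; tail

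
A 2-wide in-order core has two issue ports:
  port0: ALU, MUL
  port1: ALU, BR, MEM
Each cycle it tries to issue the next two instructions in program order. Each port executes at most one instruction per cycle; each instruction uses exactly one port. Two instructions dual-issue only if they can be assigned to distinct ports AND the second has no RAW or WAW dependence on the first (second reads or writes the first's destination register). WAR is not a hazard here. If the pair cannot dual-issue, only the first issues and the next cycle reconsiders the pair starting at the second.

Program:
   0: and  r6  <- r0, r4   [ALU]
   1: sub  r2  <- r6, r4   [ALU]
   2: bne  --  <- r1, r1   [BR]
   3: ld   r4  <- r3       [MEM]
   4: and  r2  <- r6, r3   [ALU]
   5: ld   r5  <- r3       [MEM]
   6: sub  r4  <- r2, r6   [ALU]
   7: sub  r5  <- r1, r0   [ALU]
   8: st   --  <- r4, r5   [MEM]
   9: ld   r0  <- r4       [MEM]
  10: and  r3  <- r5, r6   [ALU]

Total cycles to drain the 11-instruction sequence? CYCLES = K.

t=0 i0:and ; RAW r6
t=1 i1+i2:sub;bne ; 2-wide
t=2 i3+i4:ld;and ; 2-wide
t=3 i5+i6:ld;sub ; 2-wide
t=4 i7:sub ; RAW r5
t=5 i8:st ; no-port MEM/MEM
t=6 i9+i10:ld;and ; 2-wide

CYCLES = 7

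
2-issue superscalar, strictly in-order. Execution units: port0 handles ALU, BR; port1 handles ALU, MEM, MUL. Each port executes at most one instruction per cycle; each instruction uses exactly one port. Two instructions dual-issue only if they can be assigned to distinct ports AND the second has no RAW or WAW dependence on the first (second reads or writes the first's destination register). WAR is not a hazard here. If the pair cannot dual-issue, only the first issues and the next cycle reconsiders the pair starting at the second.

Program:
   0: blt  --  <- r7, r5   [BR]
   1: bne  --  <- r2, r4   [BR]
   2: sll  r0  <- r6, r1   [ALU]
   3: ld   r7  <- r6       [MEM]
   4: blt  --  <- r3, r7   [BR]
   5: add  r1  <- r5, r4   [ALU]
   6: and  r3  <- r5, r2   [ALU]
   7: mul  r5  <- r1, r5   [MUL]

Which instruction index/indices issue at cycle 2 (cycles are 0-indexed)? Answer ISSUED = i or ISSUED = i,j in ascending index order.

ISSUED = 3

t=0 i0:blt.BR ; no-port BR/BR
t=1 i1/i2:bne.BR+sll.ALU ; 2-wide
t=2 i3:ld.MEM ; RAW r7
t=3 i4/i5:blt.BR+add.ALU ; 2-wide
t=4 i6/i7:and.ALU+mul.MUL ; 2-wide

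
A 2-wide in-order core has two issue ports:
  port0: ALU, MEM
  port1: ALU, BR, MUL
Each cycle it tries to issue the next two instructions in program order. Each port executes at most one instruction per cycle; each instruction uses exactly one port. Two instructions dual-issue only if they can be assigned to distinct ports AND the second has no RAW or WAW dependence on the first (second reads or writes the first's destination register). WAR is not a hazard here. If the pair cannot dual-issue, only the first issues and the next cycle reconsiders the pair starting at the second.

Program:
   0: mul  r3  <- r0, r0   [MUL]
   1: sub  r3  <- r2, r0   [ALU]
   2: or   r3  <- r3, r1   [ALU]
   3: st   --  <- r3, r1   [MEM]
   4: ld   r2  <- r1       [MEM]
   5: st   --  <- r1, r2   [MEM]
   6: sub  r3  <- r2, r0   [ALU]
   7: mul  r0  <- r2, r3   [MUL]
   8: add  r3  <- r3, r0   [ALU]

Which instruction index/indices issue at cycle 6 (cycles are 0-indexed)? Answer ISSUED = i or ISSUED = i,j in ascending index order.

t=0 i0:mul ; WAW r3
t=1 i1:sub ; RAW+WAW r3
t=2 i2:or ; RAW r3
t=3 i3:st ; no-port MEM/MEM
t=4 i4:ld ; no-port MEM/MEM
t=5 i5+i6:st+sub ; dual
t=6 i7:mul ; RAW r0
t=7 i8:add ; tail

ISSUED = 7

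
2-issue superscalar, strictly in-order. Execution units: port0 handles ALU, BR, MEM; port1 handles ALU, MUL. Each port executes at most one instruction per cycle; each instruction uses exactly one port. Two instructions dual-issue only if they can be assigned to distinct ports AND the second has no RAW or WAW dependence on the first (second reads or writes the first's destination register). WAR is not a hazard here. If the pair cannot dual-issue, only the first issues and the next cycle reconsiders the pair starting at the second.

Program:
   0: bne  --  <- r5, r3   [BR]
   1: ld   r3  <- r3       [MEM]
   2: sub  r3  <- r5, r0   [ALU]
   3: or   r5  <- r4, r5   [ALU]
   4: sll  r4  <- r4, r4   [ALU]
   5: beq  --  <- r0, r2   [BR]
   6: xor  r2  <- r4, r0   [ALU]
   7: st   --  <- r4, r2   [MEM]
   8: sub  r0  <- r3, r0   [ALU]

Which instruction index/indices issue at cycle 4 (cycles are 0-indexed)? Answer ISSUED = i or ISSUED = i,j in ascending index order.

#0 head=0: bne.BR i0 no-port BR/MEM
#1 head=1: ld.MEM i1 WAW r3
#2 head=2: sub.ALU/or.ALU i2/i3 2-wide
#3 head=4: sll.ALU/beq.BR i4/i5 2-wide
#4 head=6: xor.ALU i6 RAW r2
#5 head=7: st.MEM/sub.ALU i7/i8 2-wide

ISSUED = 6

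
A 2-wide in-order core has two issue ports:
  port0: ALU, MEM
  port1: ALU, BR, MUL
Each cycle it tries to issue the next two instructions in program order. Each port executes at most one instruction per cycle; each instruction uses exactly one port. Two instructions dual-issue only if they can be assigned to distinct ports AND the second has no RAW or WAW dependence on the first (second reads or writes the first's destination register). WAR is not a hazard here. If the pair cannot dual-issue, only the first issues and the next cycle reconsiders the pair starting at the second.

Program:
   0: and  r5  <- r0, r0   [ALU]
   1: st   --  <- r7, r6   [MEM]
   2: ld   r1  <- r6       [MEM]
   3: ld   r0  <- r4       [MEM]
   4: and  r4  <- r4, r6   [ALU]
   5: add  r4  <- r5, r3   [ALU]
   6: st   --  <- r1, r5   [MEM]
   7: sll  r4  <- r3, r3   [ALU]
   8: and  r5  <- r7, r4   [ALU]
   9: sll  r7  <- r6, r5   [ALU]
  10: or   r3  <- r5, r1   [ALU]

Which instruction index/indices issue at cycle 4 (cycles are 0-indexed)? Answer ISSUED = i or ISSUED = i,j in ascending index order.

ISSUED = 7

  cy0 -> i0+i1 (and.ALU;st.MEM) 2-wide
  cy1 -> i2 (ld.MEM) no-port MEM/MEM
  cy2 -> i3+i4 (ld.MEM;and.ALU) 2-wide
  cy3 -> i5+i6 (add.ALU;st.MEM) 2-wide
  cy4 -> i7 (sll.ALU) RAW r4
  cy5 -> i8 (and.ALU) RAW r5
  cy6 -> i9+i10 (sll.ALU;or.ALU) 2-wide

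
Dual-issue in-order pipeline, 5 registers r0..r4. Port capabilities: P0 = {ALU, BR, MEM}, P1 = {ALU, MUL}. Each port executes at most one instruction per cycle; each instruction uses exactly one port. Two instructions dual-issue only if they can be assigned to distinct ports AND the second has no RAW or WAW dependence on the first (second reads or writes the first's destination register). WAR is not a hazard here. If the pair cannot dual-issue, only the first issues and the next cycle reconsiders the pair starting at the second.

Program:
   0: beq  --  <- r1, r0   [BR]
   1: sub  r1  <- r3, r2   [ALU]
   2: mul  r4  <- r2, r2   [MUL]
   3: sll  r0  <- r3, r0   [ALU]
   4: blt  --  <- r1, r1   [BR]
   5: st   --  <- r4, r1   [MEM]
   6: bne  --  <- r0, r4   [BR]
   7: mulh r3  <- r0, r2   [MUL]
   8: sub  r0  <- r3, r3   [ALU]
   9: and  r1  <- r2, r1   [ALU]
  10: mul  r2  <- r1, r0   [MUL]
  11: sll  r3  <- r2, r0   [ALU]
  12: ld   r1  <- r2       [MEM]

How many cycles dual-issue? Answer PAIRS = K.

PAIRS = 5

c0: i0/i1 beq sub  2-wide
c1: i2/i3 mul sll  2-wide
c2: i4 blt  no-port BR/MEM
c3: i5 st  no-port MEM/BR
c4: i6/i7 bne mulh  2-wide
c5: i8/i9 sub and  2-wide
c6: i10 mul  RAW r2
c7: i11/i12 sll ld  2-wide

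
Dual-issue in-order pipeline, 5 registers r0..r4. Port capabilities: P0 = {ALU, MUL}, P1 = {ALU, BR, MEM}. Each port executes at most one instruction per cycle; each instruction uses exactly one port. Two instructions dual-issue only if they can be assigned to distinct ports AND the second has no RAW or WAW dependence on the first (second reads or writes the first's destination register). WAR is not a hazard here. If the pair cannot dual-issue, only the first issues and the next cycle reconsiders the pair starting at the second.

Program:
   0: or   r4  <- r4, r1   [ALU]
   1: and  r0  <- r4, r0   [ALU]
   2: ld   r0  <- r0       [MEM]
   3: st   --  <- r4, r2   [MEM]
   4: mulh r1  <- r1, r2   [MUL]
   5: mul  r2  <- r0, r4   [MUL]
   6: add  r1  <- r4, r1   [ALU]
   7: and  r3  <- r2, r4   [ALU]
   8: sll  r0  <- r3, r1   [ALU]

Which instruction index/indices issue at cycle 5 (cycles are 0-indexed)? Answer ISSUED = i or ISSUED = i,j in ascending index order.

ISSUED = 7

c0: i0 or.ALU  RAW r4
c1: i1 and.ALU  RAW+WAW r0
c2: i2 ld.MEM  no-port MEM/MEM
c3: i3,i4 st.MEM/mulh.MUL  dual
c4: i5,i6 mul.MUL/add.ALU  dual
c5: i7 and.ALU  RAW r3
c6: i8 sll.ALU  tail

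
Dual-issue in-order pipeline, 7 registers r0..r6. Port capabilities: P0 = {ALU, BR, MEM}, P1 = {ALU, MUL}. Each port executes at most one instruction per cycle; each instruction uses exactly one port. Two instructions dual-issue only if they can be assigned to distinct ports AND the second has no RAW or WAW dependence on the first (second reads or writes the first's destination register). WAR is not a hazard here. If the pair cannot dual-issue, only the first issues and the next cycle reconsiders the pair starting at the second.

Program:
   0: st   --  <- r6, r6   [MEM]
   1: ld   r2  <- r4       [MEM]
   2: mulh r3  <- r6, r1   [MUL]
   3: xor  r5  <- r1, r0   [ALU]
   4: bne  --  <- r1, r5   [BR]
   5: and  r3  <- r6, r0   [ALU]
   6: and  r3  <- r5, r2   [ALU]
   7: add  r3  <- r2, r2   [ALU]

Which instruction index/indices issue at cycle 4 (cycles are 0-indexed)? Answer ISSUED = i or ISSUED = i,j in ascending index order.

ISSUED = 6

#0 head=0: st.MEM i0 no-port MEM/MEM
#1 head=1: ld.MEM;mulh.MUL i1+i2 pair
#2 head=3: xor.ALU i3 RAW r5
#3 head=4: bne.BR;and.ALU i4+i5 pair
#4 head=6: and.ALU i6 WAW r3
#5 head=7: add.ALU i7 tail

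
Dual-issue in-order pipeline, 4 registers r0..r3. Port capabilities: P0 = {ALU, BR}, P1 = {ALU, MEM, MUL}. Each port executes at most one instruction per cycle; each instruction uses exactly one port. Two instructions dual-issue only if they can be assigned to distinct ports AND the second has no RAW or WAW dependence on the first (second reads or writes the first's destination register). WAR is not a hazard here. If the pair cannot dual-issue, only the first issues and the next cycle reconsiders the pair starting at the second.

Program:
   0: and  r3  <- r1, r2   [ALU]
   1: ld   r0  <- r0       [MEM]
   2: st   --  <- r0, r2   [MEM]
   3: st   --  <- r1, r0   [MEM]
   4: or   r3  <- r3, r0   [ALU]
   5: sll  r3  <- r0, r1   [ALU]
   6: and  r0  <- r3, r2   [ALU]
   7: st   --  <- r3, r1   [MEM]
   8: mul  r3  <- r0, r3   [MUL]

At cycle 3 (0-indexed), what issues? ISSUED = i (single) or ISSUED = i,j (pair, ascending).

ISSUED = 5

#0 head=0: and.ALU+ld.MEM i0,i1 2-wide
#1 head=2: st.MEM i2 no-port MEM/MEM
#2 head=3: st.MEM+or.ALU i3,i4 2-wide
#3 head=5: sll.ALU i5 RAW r3
#4 head=6: and.ALU+st.MEM i6,i7 2-wide
#5 head=8: mul.MUL i8 tail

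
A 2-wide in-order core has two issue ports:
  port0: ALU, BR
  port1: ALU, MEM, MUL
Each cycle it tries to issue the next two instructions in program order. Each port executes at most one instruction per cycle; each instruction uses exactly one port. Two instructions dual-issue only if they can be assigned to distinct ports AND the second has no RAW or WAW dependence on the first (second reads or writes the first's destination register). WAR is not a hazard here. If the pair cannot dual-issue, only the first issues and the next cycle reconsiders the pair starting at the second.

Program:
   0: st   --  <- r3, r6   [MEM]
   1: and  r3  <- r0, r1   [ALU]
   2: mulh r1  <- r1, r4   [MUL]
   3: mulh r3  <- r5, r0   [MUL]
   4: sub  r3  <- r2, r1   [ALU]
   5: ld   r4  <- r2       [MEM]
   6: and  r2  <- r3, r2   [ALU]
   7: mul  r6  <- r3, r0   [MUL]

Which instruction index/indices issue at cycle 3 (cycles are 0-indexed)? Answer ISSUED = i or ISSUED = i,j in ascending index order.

ISSUED = 4,5

#0 head=0: st/and i0+i1 dual
#1 head=2: mulh i2 no-port MUL/MUL
#2 head=3: mulh i3 WAW r3
#3 head=4: sub/ld i4+i5 dual
#4 head=6: and/mul i6+i7 dual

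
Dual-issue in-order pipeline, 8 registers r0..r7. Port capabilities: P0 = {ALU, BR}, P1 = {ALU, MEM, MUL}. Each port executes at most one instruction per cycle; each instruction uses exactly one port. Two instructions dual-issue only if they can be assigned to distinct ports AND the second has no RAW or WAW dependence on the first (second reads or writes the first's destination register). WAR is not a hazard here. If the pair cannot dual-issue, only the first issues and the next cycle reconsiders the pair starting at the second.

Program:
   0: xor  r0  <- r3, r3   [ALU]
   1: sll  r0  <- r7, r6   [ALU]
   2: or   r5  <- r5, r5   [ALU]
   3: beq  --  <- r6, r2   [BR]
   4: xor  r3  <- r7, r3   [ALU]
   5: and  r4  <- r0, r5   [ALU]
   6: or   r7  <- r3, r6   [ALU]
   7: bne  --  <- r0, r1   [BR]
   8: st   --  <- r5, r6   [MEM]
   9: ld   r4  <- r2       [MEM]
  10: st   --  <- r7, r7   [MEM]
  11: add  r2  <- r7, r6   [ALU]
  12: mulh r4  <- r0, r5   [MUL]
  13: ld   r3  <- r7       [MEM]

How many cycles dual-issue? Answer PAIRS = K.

PAIRS = 5

0. xor @i0  | WAW r0
1. sll/or @i1+i2  | 2-wide
2. beq/xor @i3+i4  | 2-wide
3. and/or @i5+i6  | 2-wide
4. bne/st @i7+i8  | 2-wide
5. ld @i9  | no-port MEM/MEM
6. st/add @i10+i11  | 2-wide
7. mulh @i12  | no-port MUL/MEM
8. ld @i13  | tail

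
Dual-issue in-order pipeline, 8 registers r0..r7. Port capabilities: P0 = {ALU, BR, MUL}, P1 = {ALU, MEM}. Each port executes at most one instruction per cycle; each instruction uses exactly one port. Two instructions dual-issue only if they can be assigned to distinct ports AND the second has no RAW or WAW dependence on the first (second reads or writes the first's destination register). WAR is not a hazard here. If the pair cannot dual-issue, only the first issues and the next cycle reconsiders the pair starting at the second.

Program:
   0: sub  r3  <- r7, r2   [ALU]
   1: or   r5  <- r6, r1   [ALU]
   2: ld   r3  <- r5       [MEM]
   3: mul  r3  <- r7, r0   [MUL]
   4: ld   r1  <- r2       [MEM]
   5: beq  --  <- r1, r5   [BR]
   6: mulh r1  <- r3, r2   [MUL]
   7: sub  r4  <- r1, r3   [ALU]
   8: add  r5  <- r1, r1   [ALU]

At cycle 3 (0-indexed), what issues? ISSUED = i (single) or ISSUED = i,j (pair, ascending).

ISSUED = 5

[0] i0&i1  sub.ALU+or.ALU  -- dual
[1] i2  ld.MEM  -- WAW r3
[2] i3&i4  mul.MUL+ld.MEM  -- dual
[3] i5  beq.BR  -- no-port BR/MUL
[4] i6  mulh.MUL  -- RAW r1
[5] i7&i8  sub.ALU+add.ALU  -- dual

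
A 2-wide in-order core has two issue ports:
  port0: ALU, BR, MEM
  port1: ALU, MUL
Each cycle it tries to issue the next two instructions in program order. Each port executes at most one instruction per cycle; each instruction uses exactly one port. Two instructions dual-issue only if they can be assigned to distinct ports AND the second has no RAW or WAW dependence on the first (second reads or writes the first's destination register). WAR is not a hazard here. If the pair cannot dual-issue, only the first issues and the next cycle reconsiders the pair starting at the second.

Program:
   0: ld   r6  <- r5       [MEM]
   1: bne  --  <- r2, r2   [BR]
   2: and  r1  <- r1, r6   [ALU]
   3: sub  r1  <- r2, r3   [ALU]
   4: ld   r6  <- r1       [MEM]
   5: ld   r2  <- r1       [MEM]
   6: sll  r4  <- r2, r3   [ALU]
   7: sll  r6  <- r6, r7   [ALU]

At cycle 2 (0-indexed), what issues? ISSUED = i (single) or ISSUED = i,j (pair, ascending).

  cy0 -> i0 (ld) no-port MEM/BR
  cy1 -> i1,i2 (bne;and) 2-wide
  cy2 -> i3 (sub) RAW r1
  cy3 -> i4 (ld) no-port MEM/MEM
  cy4 -> i5 (ld) RAW r2
  cy5 -> i6,i7 (sll;sll) 2-wide

ISSUED = 3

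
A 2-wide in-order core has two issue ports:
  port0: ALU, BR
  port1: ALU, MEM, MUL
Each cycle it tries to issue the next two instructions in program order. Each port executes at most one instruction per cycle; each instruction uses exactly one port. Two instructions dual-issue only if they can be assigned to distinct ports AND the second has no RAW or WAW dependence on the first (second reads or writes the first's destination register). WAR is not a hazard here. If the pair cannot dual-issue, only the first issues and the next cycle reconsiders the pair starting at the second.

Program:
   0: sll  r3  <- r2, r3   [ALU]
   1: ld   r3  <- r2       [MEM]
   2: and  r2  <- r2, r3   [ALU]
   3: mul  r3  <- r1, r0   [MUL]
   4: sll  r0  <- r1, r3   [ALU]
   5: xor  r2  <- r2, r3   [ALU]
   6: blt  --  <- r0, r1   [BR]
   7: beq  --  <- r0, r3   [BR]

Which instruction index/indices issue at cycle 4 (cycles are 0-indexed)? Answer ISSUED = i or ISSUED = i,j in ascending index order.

ISSUED = 6

[0] i0  sll.ALU  -- WAW r3
[1] i1  ld.MEM  -- RAW r3
[2] i2,i3  and.ALU+mul.MUL  -- dual
[3] i4,i5  sll.ALU+xor.ALU  -- dual
[4] i6  blt.BR  -- no-port BR/BR
[5] i7  beq.BR  -- tail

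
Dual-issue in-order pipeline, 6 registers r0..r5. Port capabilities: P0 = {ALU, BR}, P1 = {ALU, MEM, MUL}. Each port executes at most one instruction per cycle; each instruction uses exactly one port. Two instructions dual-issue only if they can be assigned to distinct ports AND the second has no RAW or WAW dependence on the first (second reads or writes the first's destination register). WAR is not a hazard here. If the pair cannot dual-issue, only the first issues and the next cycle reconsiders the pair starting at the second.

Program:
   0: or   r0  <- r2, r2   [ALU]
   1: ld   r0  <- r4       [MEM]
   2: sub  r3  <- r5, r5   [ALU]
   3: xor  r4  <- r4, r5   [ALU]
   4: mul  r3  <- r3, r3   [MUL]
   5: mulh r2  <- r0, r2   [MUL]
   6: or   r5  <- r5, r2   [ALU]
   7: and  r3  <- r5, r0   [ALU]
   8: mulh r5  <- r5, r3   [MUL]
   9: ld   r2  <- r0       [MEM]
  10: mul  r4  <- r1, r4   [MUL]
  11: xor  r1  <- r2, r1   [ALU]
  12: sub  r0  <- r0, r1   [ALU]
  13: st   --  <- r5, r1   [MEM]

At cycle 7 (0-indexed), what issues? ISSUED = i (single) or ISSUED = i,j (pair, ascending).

ISSUED = 9

c0: i0 or.ALU  WAW r0
c1: i1,i2 ld.MEM sub.ALU  dual
c2: i3,i4 xor.ALU mul.MUL  dual
c3: i5 mulh.MUL  RAW r2
c4: i6 or.ALU  RAW r5
c5: i7 and.ALU  RAW r3
c6: i8 mulh.MUL  no-port MUL/MEM
c7: i9 ld.MEM  no-port MEM/MUL
c8: i10,i11 mul.MUL xor.ALU  dual
c9: i12,i13 sub.ALU st.MEM  dual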